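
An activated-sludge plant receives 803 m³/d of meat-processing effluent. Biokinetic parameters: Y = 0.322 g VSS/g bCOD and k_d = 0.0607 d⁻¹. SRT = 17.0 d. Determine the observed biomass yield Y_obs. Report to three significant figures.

Y_obs ≈ 0.158 g VSS/g bCOD

Y_obs = Y / (1 + k_d θ_c) = 0.322 / (1 + 0.0607 × 17.0) = 0.322 / 2.032 = 0.1585.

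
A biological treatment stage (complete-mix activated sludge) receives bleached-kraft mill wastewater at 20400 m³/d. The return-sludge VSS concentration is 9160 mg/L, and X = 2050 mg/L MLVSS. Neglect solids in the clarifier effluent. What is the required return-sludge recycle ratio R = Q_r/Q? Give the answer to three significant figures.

R ≈ 0.288

R = Q_r/Q = X/(X_r − X) = 2050 / (9160 − 2050) = 0.2883.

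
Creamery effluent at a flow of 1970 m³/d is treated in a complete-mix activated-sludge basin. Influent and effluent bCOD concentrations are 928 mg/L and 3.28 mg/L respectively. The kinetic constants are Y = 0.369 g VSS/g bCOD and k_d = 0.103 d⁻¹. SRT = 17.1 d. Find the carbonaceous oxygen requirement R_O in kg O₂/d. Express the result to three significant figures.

The observed yield is Y_obs = Y/(1 + k_d·θ_c) = 0.369 / (1 + 0.103 × 17.1) = 0.369 / 2.761 = 0.1336 g VSS per g bCOD removed.
Substrate removed = Q·(S₀ − S) = 1970 m³/d × (928 − 3.28) g/m³ = 1.82×10^6 g/d = 1822 kg/d.
Biomass synthesised: P_X = Y_obs × 1822 = 243.4 kg VSS/d.
R_O = Q·(S₀ − S) − 1.42·P_X = 1822 − 1.42 × 243.4 = 1476 kg O₂/d.

R_O ≈ 1480 kg O₂/d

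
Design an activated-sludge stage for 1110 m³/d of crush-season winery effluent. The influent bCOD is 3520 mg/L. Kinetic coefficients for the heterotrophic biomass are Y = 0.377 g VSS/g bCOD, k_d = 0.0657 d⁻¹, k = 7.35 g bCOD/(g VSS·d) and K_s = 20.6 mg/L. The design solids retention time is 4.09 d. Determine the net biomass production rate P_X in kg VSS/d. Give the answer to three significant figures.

P_X ≈ 1160 kg VSS/d

Effluent substrate depends only on kinetics and SRT: S = K_s(1 + k_d θ_c) / [θ_c(Yk − k_d) − 1] = 20.6 × (1 + 0.0657 × 4.09) / [4.09 × (0.377 × 7.35 − 0.0657) − 1] = 26.14 / 10.06 = 2.597 mg/L.
Correct the yield for decay: Y_obs = Y/(1 + k_d θ_c) = 0.377 / (1 + 0.0657 × 4.09) = 0.377 / 1.269 = 0.2972.
Mass of bCOD removed per day: Q(S₀ − S) = 1110 × 3517 g/m³ = 3904 kg/d.
P_X = Y_obs · Q(S₀ − S) = 0.2972 × 3904 = 1160 kg VSS/d.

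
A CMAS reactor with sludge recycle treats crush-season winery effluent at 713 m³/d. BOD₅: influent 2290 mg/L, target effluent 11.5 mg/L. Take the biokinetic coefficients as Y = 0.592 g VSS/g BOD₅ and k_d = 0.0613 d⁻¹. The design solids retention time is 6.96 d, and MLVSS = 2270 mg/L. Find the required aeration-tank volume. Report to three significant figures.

Rearranging the biomass balance for a CMAS with decay, V = Y·Q·ΔS·θ_c / [X·(1+k_d θ_c)] = 0.592 × 713 × (2290 − 11.5) × 6.96 / [2270 × (1 + 0.0613 × 6.96)] = 6.69×10^6 / 3238 = 2067 m³.

V ≈ 2070 m³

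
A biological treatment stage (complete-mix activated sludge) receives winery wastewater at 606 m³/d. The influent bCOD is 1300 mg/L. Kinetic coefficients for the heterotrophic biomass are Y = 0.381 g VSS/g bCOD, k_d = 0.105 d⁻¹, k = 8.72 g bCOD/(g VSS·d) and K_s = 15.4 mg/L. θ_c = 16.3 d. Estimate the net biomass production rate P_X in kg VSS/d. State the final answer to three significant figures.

P_X ≈ 111 kg VSS/d

Effluent substrate depends only on kinetics and SRT: S = K_s(1 + k_d θ_c) / [θ_c(Yk − k_d) − 1] = 15.4 × (1 + 0.105 × 16.3) / [16.3 × (0.381 × 8.72 − 0.105) − 1] = 41.76 / 51.44 = 0.8117 mg/L.
The observed yield is Y_obs = Y/(1 + k_d·θ_c) = 0.381 / (1 + 0.105 × 16.3) = 0.381 / 2.712 = 0.1405 g VSS per g bCOD removed.
Substrate removed = Q·(S₀ − S) = 606 m³/d × (1300 − 0.812) g/m³ = 7.87×10^5 g/d = 787.3 kg/d.
P_X = Y_obs · Q(S₀ − S) = 0.1405 × 787.3 = 110.6 kg VSS/d.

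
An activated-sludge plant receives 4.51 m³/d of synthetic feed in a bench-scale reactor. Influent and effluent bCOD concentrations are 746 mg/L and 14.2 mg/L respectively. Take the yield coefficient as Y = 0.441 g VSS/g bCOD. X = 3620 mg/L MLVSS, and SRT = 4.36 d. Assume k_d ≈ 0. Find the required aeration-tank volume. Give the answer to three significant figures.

V ≈ 1.75 m³

With k_d = 0 the design equation reduces to V = Y Q (S₀−S) θ_c / X = 0.441 × 4.51 × (746 − 14.2) × 4.36 / 3620 = 1.753 m³.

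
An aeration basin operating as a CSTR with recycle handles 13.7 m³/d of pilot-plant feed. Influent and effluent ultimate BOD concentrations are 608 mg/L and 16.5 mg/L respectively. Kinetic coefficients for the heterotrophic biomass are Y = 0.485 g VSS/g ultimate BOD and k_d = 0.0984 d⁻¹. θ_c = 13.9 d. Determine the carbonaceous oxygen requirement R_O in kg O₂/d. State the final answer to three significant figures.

R_O ≈ 5.75 kg O₂/d

The observed yield is Y_obs = Y/(1 + k_d·θ_c) = 0.485 / (1 + 0.0984 × 13.9) = 0.485 / 2.368 = 0.2048 g VSS per g ultimate BOD removed.
Substrate removed = Q·(S₀ − S) = 13.7 m³/d × (608 − 16.5) g/m³ = 8.1×10^3 g/d = 8.104 kg/d.
Net sludge production P_X = 0.2048 × 8.104 = 1.660 kg VSS/d.
Carbonaceous O₂ demand = substrate oxidised − cell-mass equivalent = 8.104 − 1.42 × 1.660 = 5.747 kg O₂/d.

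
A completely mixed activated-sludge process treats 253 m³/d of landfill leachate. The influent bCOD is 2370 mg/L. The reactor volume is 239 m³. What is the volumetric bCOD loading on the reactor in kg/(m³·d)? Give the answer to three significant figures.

Volumetric loading L_v = Q·S₀ / V = 253 × 2370 g/m³ / 239.0 m³ = 2509 g/(m³·d) = 2.509 kg bCOD/(m³·d).

L_v ≈ 2.51 kg bCOD/(m³·d)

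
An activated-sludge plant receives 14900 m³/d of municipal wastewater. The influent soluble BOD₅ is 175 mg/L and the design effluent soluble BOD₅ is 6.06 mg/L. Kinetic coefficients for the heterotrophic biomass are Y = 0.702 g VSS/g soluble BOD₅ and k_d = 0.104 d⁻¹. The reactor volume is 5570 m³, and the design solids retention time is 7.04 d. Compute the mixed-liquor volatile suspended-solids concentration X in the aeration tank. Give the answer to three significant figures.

From V·X·(1 + k_d·θ_c) = Y·Q·(S₀ − S)·θ_c: X = 0.702 × 14900 × (175 − 6.06) × 7.04 / [5570 × (1 + 0.104 × 7.04)] = 1289 mg/L.

X ≈ 1290 mg/L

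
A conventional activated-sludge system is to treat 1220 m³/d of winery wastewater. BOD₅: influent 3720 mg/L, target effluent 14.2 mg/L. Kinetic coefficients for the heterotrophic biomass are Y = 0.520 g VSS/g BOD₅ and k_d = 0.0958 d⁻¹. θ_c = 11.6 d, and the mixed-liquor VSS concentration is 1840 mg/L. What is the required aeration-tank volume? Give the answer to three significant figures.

V ≈ 7020 m³

Steady-state biomass mass balance: V·X·(1 + k_d·θ_c) = Y·Q·(S₀ − S)·θ_c, so V = 0.520 × 1220 × (3720 − 14.2) × 11.6 / [1840 × (1 + 0.0958 × 11.6)] = 2.73×10^7 / 3885 = 7020 m³.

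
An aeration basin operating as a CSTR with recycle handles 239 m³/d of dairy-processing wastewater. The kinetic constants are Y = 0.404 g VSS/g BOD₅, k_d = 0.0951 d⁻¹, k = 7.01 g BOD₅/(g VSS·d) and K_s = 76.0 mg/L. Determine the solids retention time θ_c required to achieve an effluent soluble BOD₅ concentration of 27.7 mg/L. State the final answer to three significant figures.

Specific growth rate at S = 27.7 mg/L: μ = YkS/(K_s+S) = 0.404·7.01·27.7/(76.0+27.7) = 0.7565 d⁻¹.
1/θ_c = 0.7565 − 0.0951 = 0.6614 d⁻¹, so θ_c = 1.512 d.

θ_c ≈ 1.51 d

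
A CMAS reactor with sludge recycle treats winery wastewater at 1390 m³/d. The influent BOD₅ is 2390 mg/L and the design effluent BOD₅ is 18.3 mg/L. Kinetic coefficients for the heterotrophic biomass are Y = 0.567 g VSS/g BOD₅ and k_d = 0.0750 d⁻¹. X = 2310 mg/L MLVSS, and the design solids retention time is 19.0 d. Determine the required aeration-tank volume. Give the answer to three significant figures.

Rearranging the biomass balance for a CMAS with decay, V = Y·Q·ΔS·θ_c / [X·(1+k_d θ_c)] = 0.567 × 1390 × (2390 − 18.3) × 19.0 / [2310 × (1 + 0.0750 × 19.0)] = 3.55×10^7 / 5602 = 6340 m³.

V ≈ 6340 m³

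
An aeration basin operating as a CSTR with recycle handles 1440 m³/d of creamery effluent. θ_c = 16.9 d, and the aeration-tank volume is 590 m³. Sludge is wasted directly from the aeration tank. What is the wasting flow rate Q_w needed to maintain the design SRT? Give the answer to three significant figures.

Wasting from the aeration tank: Q_w = V / θ_c = 590.0 / 16.9 = 34.91 m³/d.

Q_w ≈ 34.9 m³/d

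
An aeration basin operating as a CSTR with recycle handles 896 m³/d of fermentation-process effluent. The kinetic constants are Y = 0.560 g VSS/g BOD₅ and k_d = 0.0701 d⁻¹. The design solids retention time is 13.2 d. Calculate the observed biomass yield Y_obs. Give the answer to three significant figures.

Observed yield with endogenous decay: Y_obs = Y / (1 + k_d·θ_c) = 0.560 / (1 + 0.0701 × 13.2) = 0.560 / 1.925 = 0.2909 g VSS/g BOD₅.

Y_obs ≈ 0.291 g VSS/g BOD₅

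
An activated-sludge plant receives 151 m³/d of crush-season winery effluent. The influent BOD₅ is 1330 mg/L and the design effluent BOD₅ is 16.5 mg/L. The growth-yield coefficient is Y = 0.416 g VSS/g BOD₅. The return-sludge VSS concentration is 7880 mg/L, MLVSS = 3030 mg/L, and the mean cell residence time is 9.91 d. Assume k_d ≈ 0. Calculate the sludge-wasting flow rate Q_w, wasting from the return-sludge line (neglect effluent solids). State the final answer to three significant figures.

Q_w ≈ 10.5 m³/d

With k_d = 0 the design equation reduces to V = Y Q (S₀−S) θ_c / X = 0.416 × 151 × (1330 − 16.5) × 9.91 / 3030 = 269.9 m³.
Wasting from the return line (neglecting effluent solids): Q_w = V·X / (θ_c·X_r) = 269.9 × 3030 / (9.91 × 7880) = 10.47 m³/d.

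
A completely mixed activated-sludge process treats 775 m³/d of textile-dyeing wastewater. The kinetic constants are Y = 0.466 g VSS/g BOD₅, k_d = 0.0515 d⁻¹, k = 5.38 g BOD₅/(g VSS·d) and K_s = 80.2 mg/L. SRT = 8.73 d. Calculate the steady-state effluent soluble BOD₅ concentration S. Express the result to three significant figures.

For a completely mixed reactor with recycle the Lawrence–McCarty relation gives S = K_s·(1 + k_d·θ_c) / [θ_c·(Y·k − k_d) − 1] = 80.2 × (1 + 0.0515 × 8.73) / [8.73 × (0.466 × 5.38 − 0.0515) − 1] = 116.3 / 20.44 = 5.689 mg/L.

S ≈ 5.69 mg/L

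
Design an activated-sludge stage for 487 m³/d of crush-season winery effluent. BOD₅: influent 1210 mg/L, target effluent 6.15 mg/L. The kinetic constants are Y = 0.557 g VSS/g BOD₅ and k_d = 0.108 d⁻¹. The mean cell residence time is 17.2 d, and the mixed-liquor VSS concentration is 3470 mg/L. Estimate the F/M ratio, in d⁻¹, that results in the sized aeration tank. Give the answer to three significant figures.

F/M ≈ 0.300 d⁻¹

Rearranging the biomass balance for a CMAS with decay, V = Y·Q·ΔS·θ_c / [X·(1+k_d θ_c)] = 0.557 × 487 × (1210 − 6.15) × 17.2 / [3470 × (1 + 0.108 × 17.2)] = 5.62×10^6 / 9916 = 566.4 m³.
F/M = applied load / biomass = Q·S₀/(V·X) = 487 × 1210 / (566.4 × 3470) = 0.2998 d⁻¹.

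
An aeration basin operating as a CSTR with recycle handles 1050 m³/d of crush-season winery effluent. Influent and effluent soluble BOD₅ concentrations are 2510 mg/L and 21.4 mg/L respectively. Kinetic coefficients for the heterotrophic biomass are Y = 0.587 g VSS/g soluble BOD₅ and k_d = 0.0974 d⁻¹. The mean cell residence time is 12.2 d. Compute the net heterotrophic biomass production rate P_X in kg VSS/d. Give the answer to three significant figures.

Correct the yield for decay: Y_obs = Y/(1 + k_d θ_c) = 0.587 / (1 + 0.0974 × 12.2) = 0.587 / 2.188 = 0.2682.
Q·(S₀ − S) = 1050 × (2510 − 21.4) × 10⁻³ = 2613 kg/d removed.
P_X = Y_obs · Q(S₀ − S) = 0.2682 × 2613 = 700.9 kg VSS/d.

P_X ≈ 701 kg VSS/d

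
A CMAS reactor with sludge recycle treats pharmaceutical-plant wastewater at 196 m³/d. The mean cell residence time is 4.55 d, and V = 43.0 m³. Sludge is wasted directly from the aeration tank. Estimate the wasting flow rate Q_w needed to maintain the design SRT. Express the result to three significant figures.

With mixed-liquor wasting, θ_c = V/Q_w, so Q_w = V/θ_c = 43.00/4.55 = 9.451 m³/d.

Q_w ≈ 9.45 m³/d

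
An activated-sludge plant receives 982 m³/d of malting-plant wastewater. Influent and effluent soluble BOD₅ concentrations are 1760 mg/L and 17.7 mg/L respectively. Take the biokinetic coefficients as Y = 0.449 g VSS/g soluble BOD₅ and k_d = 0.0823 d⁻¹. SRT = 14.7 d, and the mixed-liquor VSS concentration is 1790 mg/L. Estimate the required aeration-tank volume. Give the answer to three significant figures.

V ≈ 2850 m³

Steady-state biomass mass balance: V·X·(1 + k_d·θ_c) = Y·Q·(S₀ − S)·θ_c, so V = 0.449 × 982 × (1760 − 17.7) × 14.7 / [1790 × (1 + 0.0823 × 14.7)] = 1.13×10^7 / 3956 = 2855 m³.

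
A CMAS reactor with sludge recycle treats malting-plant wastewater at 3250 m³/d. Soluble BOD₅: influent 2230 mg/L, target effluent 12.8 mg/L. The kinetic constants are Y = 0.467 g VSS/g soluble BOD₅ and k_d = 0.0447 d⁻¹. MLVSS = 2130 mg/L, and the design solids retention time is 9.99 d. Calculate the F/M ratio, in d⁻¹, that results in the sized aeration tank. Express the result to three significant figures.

F/M ≈ 0.312 d⁻¹

From the SRT design equation V = Y Q (S₀−S) θ_c / [X (1 + k_d θ_c)] = 0.467 × 3250 × (2230 − 12.8) × 9.99 / [2130 × (1 + 0.0447 × 9.99)] = 3.36×10^7 / 3081 = 10911 m³.
F/M = applied load / biomass = Q·S₀/(V·X) = 3250 × 2230 / (10911 × 2130) = 0.3119 d⁻¹.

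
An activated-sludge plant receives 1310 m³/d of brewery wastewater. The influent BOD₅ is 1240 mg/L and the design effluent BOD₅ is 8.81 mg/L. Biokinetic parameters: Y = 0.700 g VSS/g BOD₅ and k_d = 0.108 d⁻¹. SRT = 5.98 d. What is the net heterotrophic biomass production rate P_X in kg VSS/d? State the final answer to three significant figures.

The observed yield is Y_obs = Y/(1 + k_d·θ_c) = 0.700 / (1 + 0.108 × 5.98) = 0.700 / 1.646 = 0.4253 g VSS per g BOD₅ removed.
Mass of BOD₅ removed per day: Q(S₀ − S) = 1310 × 1231 g/m³ = 1613 kg/d.
P_X = Y_obs · Q(S₀ − S) = 0.4253 × 1613 = 686.0 kg VSS/d.

P_X ≈ 686 kg VSS/d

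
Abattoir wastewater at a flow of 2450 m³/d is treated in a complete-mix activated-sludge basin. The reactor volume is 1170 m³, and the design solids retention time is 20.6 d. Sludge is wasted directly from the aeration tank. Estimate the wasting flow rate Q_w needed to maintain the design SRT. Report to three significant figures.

For wasting at MLVSS concentration, Q_w = V/θ_c = 1170/20.6 = 56.80 m³/d.

Q_w ≈ 56.8 m³/d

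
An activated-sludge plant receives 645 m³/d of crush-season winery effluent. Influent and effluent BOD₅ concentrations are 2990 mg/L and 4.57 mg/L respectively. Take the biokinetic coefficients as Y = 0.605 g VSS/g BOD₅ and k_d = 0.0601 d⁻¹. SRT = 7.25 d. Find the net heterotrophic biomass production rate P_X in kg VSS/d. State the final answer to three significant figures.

P_X ≈ 811 kg VSS/d

Correct the yield for decay: Y_obs = Y/(1 + k_d θ_c) = 0.605 / (1 + 0.0601 × 7.25) = 0.605 / 1.436 = 0.4214.
Q·(S₀ − S) = 645 × (2990 − 4.57) × 10⁻³ = 1926 kg/d removed.
So the net sludge growth is P_X = 0.4214 × 1926 = 811.4 kg VSS/d.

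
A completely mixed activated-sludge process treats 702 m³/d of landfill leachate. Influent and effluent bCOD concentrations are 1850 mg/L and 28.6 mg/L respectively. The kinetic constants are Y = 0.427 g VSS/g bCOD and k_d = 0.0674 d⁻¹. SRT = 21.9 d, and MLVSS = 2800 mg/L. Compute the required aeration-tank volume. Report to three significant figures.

V ≈ 1720 m³

Rearranging the biomass balance for a CMAS with decay, V = Y·Q·ΔS·θ_c / [X·(1+k_d θ_c)] = 0.427 × 702 × (1850 − 28.6) × 21.9 / [2800 × (1 + 0.0674 × 21.9)] = 1.2×10^7 / 6933 = 1725 m³.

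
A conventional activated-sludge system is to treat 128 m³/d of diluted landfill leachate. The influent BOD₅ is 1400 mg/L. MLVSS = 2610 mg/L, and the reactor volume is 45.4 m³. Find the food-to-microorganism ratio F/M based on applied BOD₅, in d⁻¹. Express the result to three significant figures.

Food-to-microorganism ratio F/M = Q S₀ / (V X) = 128 × 1400 / (45.40 × 2610) = 1.512 d⁻¹.

F/M ≈ 1.51 d⁻¹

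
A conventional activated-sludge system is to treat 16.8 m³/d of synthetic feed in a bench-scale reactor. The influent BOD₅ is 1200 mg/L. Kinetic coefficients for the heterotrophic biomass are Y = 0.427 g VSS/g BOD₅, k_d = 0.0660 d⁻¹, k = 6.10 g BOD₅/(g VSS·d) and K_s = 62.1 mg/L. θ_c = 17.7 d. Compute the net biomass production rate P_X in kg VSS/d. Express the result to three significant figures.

From the Monod/SRT balance for a CMAS, S = K_s·(1+k_d θ_c)/[θ_c·(Y k − k_d) − 1] = 62.1 × (1 + 0.0660 × 17.7) / [17.7 × (0.427 × 6.10 − 0.0660) − 1] = 134.6 / 43.93 = 3.065 mg/L.
Correct the yield for decay: Y_obs = Y/(1 + k_d θ_c) = 0.427 / (1 + 0.0660 × 17.7) = 0.427 / 2.168 = 0.1969.
Mass of BOD₅ removed per day: Q(S₀ − S) = 16.8 × 1197 g/m³ = 20.11 kg/d.
P_X = Y_obs · Q(S₀ − S) = 0.1969 × 20.11 = 3.960 kg VSS/d.

P_X ≈ 3.96 kg VSS/d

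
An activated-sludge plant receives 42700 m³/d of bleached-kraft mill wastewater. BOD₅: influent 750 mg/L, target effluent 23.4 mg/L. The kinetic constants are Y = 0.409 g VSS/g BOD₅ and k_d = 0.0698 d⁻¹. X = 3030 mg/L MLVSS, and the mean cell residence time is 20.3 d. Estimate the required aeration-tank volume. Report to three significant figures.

Rearranging the biomass balance for a CMAS with decay, V = Y·Q·ΔS·θ_c / [X·(1+k_d θ_c)] = 0.409 × 42700 × (750 − 23.4) × 20.3 / [3030 × (1 + 0.0698 × 20.3)] = 2.58×10^8 / 7323 = 35175 m³.

V ≈ 35200 m³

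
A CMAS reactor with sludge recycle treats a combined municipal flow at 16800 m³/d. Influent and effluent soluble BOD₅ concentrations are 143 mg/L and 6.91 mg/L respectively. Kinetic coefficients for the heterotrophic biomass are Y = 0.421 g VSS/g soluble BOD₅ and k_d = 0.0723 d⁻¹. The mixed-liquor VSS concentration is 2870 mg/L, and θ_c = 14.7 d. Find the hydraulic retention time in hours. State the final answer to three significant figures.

Rearranging the biomass balance for a CMAS with decay, V = Y·Q·ΔS·θ_c / [X·(1+k_d θ_c)] = 0.421 × 16800 × (143 − 6.91) × 14.7 / [2870 × (1 + 0.0723 × 14.7)] = 1.41×10^7 / 5920 = 2390 m³.
τ = V/Q = 2390/16800 = 0.1423 d, or 3.414 h.

τ ≈ 3.41 h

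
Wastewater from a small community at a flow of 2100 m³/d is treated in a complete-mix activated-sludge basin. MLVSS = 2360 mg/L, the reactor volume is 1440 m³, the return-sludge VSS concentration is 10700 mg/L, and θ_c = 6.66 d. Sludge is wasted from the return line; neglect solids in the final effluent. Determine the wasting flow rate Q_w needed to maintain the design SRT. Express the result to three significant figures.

θ_c = V·X/(Q_w·X_r) when wasting from the recycle, so Q_w = V·X/(θ_c·X_r) = 1440 × 2360 / (6.66 × 10700) = 47.69 m³/d.

Q_w ≈ 47.7 m³/d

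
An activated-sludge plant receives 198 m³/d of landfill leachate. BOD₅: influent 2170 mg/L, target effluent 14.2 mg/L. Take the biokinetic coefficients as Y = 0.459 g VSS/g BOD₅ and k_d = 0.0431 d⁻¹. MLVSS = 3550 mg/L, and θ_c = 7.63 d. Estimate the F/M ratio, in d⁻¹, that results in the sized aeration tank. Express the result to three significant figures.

Rearranging the biomass balance for a CMAS with decay, V = Y·Q·ΔS·θ_c / [X·(1+k_d θ_c)] = 0.459 × 198 × (2170 − 14.2) × 7.63 / [3550 × (1 + 0.0431 × 7.63)] = 1.49×10^6 / 4717 = 316.9 m³.
F/M = applied load / biomass = Q·S₀/(V·X) = 198 × 2170 / (316.9 × 3550) = 0.3819 d⁻¹.

F/M ≈ 0.382 d⁻¹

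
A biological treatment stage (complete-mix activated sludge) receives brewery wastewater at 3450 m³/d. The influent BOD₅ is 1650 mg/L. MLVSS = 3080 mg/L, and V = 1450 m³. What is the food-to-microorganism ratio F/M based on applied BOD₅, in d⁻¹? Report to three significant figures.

F/M ≈ 1.27 d⁻¹

Food-to-microorganism ratio F/M = Q S₀ / (V X) = 3450 × 1650 / (1450 × 3080) = 1.275 d⁻¹.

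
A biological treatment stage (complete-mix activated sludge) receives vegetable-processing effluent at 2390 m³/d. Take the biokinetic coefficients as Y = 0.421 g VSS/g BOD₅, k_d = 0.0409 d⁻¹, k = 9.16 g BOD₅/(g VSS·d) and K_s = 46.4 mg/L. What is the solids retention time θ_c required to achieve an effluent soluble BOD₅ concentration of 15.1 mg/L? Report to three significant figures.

θ_c ≈ 1.10 d

Specific growth rate at S = 15.1 mg/L: μ = YkS/(K_s+S) = 0.421·9.16·15.1/(46.4+15.1) = 0.9468 d⁻¹.
Then 1/θ_c = μ − k_d = 0.9468 − 0.0409 = 0.9059 d⁻¹, giving θ_c = 1.104 d.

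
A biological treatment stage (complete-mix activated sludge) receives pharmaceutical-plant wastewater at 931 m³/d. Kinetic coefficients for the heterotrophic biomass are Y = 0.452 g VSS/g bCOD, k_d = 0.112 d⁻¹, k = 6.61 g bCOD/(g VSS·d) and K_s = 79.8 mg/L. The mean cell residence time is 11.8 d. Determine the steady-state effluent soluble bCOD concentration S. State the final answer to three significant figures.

From the Monod/SRT balance for a CMAS, S = K_s·(1+k_d θ_c)/[θ_c·(Y k − k_d) − 1] = 79.8 × (1 + 0.112 × 11.8) / [11.8 × (0.452 × 6.61 − 0.112) − 1] = 185.3 / 32.93 = 5.625 mg/L.

S ≈ 5.63 mg/L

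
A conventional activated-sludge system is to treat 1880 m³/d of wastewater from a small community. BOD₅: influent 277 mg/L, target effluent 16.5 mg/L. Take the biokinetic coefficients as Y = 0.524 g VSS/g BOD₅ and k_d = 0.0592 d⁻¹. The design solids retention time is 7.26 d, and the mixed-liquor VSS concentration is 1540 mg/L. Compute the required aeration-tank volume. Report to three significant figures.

Steady-state biomass mass balance: V·X·(1 + k_d·θ_c) = Y·Q·(S₀ − S)·θ_c, so V = 0.524 × 1880 × (277 − 16.5) × 7.26 / [1540 × (1 + 0.0592 × 7.26)] = 1.86×10^6 / 2202 = 846.1 m³.

V ≈ 846 m³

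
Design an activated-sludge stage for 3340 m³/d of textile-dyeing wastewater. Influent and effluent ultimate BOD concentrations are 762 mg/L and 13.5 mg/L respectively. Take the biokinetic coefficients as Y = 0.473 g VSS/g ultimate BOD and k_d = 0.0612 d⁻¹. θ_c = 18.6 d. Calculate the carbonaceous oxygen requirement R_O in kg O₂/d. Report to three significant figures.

Observed yield with endogenous decay: Y_obs = Y / (1 + k_d·θ_c) = 0.473 / (1 + 0.0612 × 18.6) = 0.473 / 2.138 = 0.2212 g VSS/g ultimate BOD.
Q·(S₀ − S) = 3340 × (762 − 13.5) × 10⁻³ = 2500 kg/d removed.
P_X = Y_obs·Q·(S₀ − S) = 0.2212 × 2500 = 553.0 kg VSS/d.
Carbonaceous O₂ demand = substrate oxidised − cell-mass equivalent = 2500 − 1.42 × 553.0 = 1715 kg O₂/d.

R_O ≈ 1710 kg O₂/d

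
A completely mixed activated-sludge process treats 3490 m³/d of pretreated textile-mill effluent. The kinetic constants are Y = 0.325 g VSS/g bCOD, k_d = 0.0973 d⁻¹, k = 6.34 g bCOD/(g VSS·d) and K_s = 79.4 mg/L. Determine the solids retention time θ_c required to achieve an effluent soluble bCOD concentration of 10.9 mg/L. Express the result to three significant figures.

Specific growth rate at S = 10.9 mg/L: μ = YkS/(K_s+S) = 0.325·6.34·10.9/(79.4+10.9) = 0.2487 d⁻¹.
Then 1/θ_c = μ − k_d = 0.2487 − 0.0973 = 0.1514 d⁻¹, giving θ_c = 6.604 d.

θ_c ≈ 6.60 d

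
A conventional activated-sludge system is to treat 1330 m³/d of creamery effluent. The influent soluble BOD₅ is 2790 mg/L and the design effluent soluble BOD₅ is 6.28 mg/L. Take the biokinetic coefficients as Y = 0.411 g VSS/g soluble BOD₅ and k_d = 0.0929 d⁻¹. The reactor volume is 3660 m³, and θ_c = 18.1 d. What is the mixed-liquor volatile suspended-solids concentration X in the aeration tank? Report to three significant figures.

X = Y·Q·ΔS·θ_c / [V·(1 + k_d θ_c)] = 0.411 × 1330 × (2790 − 6.28) × 18.1 / [3660 × (1 + 0.0929 × 18.1)] = 2806 mg/L.

X ≈ 2810 mg/L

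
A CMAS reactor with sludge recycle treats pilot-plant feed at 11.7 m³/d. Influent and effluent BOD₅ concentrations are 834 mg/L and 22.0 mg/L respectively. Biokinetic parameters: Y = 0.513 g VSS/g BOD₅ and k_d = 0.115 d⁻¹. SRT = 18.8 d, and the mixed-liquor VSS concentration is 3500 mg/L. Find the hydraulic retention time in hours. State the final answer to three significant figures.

Rearranging the biomass balance for a CMAS with decay, V = Y·Q·ΔS·θ_c / [X·(1+k_d θ_c)] = 0.513 × 11.7 × (834 − 22.0) × 18.8 / [3500 × (1 + 0.115 × 18.8)] = 9.16×10^4 / 11067 = 8.279 m³.
HRT = V/Q = 8.279 m³ / 11.7 m³·d⁻¹ = 0.7076 d × 24 = 16.98 h.

τ ≈ 17.0 h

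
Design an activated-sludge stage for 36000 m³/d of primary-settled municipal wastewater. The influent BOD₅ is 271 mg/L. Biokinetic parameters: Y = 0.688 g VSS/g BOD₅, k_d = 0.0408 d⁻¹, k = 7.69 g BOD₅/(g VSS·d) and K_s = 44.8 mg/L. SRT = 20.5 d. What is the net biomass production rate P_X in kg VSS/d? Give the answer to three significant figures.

From the Monod/SRT balance for a CMAS, S = K_s·(1+k_d θ_c)/[θ_c·(Y k − k_d) − 1] = 44.8 × (1 + 0.0408 × 20.5) / [20.5 × (0.688 × 7.69 − 0.0408) − 1] = 82.27 / 106.6 = 0.7716 mg/L.
Correct the yield for decay: Y_obs = Y/(1 + k_d θ_c) = 0.688 / (1 + 0.0408 × 20.5) = 0.688 / 1.836 = 0.3746.
Substrate removed = Q·(S₀ − S) = 36000 m³/d × (271 − 0.772) g/m³ = 9.73×10^6 g/d = 9728 kg/d.
Biomass produced: P_X = Y_obs·Q·ΔS = 0.3746 × 9728 ≈ 3645 kg VSS/d.

P_X ≈ 3640 kg VSS/d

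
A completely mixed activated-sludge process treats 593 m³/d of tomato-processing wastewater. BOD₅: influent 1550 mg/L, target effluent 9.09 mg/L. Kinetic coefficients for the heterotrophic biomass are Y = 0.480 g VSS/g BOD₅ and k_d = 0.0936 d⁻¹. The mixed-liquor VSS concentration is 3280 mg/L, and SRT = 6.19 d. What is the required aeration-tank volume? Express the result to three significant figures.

V ≈ 524 m³

Rearranging the biomass balance for a CMAS with decay, V = Y·Q·ΔS·θ_c / [X·(1+k_d θ_c)] = 0.480 × 593 × (1550 − 9.09) × 6.19 / [3280 × (1 + 0.0936 × 6.19)] = 2.71×10^6 / 5180 = 524.1 m³.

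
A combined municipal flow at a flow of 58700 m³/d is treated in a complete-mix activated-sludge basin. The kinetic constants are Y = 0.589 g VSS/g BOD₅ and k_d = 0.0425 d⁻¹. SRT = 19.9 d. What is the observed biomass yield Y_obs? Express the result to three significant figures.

Y_obs ≈ 0.319 g VSS/g BOD₅

Y_obs = Y / (1 + k_d θ_c) = 0.589 / (1 + 0.0425 × 19.9) = 0.589 / 1.846 = 0.3191.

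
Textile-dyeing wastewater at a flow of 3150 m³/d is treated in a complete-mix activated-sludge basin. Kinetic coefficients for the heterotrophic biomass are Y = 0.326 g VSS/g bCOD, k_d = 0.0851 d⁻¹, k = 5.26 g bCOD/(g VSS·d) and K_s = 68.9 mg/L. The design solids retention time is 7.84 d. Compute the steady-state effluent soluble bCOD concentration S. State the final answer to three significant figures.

For a completely mixed reactor with recycle the Lawrence–McCarty relation gives S = K_s·(1 + k_d·θ_c) / [θ_c·(Y·k − k_d) − 1] = 68.9 × (1 + 0.0851 × 7.84) / [7.84 × (0.326 × 5.26 − 0.0851) − 1] = 114.9 / 11.78 = 9.754 mg/L.

S ≈ 9.75 mg/L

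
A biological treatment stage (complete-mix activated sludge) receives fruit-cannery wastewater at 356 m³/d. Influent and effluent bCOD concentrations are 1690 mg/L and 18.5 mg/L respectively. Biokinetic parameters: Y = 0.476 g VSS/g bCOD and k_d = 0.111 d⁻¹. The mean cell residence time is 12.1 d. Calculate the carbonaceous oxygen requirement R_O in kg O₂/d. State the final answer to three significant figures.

Correct the yield for decay: Y_obs = Y/(1 + k_d θ_c) = 0.476 / (1 + 0.111 × 12.1) = 0.476 / 2.343 = 0.2031.
ΔS = 1690 − 18.5 = 1672 mg/L, so the substrate removal rate is 356 × 1672/1000 = 595.1 kg bCOD/d.
P_X = Y_obs·Q·(S₀ − S) = 0.2031 × 595.1 = 120.9 kg VSS/d.
Carbonaceous O₂ demand = substrate oxidised − cell-mass equivalent = 595.1 − 1.42 × 120.9 = 423.4 kg O₂/d.

R_O ≈ 423 kg O₂/d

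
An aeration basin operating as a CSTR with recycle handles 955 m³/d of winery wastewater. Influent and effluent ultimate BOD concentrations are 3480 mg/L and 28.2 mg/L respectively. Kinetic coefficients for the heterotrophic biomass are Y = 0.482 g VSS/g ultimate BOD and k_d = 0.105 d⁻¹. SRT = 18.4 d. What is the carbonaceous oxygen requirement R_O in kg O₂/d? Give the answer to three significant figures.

Correct the yield for decay: Y_obs = Y/(1 + k_d θ_c) = 0.482 / (1 + 0.105 × 18.4) = 0.482 / 2.932 = 0.1644.
Q·(S₀ − S) = 955 × (3480 − 28.2) × 10⁻³ = 3296 kg/d removed.
Biomass synthesised: P_X = Y_obs × 3296 = 541.9 kg VSS/d.
Carbonaceous O₂ demand = substrate oxidised − cell-mass equivalent = 3296 − 1.42 × 541.9 = 2527 kg O₂/d.

R_O ≈ 2530 kg O₂/d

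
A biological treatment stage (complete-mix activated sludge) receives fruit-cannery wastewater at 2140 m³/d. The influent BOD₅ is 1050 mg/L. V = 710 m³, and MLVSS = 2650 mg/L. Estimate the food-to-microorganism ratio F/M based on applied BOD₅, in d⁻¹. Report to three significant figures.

F/M = applied load / biomass = Q·S₀/(V·X) = 2140 × 1050 / (710.0 × 2650) = 1.194 d⁻¹.

F/M ≈ 1.19 d⁻¹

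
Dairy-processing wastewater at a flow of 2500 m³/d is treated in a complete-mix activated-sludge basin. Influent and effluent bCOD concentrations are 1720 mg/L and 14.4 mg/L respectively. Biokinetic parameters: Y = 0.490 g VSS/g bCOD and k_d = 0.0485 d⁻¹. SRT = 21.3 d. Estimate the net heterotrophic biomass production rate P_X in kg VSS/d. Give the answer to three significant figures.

Observed yield with endogenous decay: Y_obs = Y / (1 + k_d·θ_c) = 0.490 / (1 + 0.0485 × 21.3) = 0.490 / 2.033 = 0.2410 g VSS/g bCOD.
Substrate removed = Q·(S₀ − S) = 2500 m³/d × (1720 − 14.4) g/m³ = 4.26×10^6 g/d = 4264 kg/d.
So the net sludge growth is P_X = 0.2410 × 4264 = 1028 kg VSS/d.

P_X ≈ 1030 kg VSS/d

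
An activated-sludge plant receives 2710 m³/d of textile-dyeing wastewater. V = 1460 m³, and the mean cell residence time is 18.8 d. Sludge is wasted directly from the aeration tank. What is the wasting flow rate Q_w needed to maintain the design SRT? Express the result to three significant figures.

With mixed-liquor wasting, θ_c = V/Q_w, so Q_w = V/θ_c = 1460/18.8 = 77.66 m³/d.

Q_w ≈ 77.7 m³/d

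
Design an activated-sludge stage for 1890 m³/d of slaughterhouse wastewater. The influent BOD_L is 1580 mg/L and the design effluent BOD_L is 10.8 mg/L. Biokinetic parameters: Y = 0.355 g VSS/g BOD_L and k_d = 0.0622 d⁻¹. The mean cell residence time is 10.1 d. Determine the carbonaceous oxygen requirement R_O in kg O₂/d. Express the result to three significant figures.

R_O ≈ 2050 kg O₂/d

The observed yield is Y_obs = Y/(1 + k_d·θ_c) = 0.355 / (1 + 0.0622 × 10.1) = 0.355 / 1.628 = 0.2180 g VSS per g BOD_L removed.
Mass of BOD_L removed per day: Q(S₀ − S) = 1890 × 1569 g/m³ = 2966 kg/d.
Net sludge production P_X = 0.2180 × 2966 = 646.6 kg VSS/d.
Carbonaceous O₂ demand = substrate oxidised − cell-mass equivalent = 2966 − 1.42 × 646.6 = 2048 kg O₂/d.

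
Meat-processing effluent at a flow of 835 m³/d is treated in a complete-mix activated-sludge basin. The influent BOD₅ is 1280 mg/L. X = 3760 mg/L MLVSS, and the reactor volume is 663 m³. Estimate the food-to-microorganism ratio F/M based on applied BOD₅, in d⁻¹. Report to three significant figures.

F/M = Q·S₀ / (V·X) = 835 × 1280 / (663.0 × 3760) = 0.4287 g BOD₅·(g VSS·d)⁻¹.

F/M ≈ 0.429 d⁻¹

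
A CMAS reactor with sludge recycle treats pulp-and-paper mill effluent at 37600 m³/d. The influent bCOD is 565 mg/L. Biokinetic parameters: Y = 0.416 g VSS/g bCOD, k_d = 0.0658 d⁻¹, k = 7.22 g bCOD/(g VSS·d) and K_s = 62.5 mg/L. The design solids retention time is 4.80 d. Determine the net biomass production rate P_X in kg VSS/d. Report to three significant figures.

P_X ≈ 6640 kg VSS/d

Effluent substrate depends only on kinetics and SRT: S = K_s(1 + k_d θ_c) / [θ_c(Yk − k_d) − 1] = 62.5 × (1 + 0.0658 × 4.80) / [4.80 × (0.416 × 7.22 − 0.0658) − 1] = 82.24 / 13.10 = 6.277 mg/L.
Y_obs = Y / (1 + k_d θ_c) = 0.416 / (1 + 0.0658 × 4.80) = 0.416 / 1.316 = 0.3161.
ΔS = 565 − 6.28 = 558.7 mg/L, so the substrate removal rate is 37600 × 558.7/1000 = 21008 kg bCOD/d.
Biomass produced: P_X = Y_obs·Q·ΔS = 0.3161 × 21008 ≈ 6642 kg VSS/d.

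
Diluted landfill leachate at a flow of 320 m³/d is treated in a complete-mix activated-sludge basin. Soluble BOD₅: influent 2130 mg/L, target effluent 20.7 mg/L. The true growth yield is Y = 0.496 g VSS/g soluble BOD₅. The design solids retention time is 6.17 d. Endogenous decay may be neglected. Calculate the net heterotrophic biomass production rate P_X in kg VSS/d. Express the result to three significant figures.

P_X ≈ 335 kg VSS/d

Since k_d ≈ 0, Y_obs = Y = 0.496 g VSS/g soluble BOD₅.
Mass of soluble BOD₅ removed per day: Q(S₀ − S) = 320 × 2109 g/m³ = 675.0 kg/d.
Net biomass production P_X = Y_obs × Q·(S₀ − S) = 0.4960 × 675.0 = 334.8 kg VSS/d.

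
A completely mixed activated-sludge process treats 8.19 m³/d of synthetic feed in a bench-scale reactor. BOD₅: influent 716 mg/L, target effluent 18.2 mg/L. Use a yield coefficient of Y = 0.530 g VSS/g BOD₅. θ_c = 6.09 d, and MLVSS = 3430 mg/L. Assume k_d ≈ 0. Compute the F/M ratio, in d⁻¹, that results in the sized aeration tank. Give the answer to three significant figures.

Biomass mass balance (decay neglected): V·X = Y·Q·(S₀ − S)·θ_c, so V = 0.530 × 8.19 × (716 − 18.2) × 6.09 / 3430 = 5.378 m³.
F/M = applied load / biomass = Q·S₀/(V·X) = 8.19 × 716 / (5.378 × 3430) = 0.3179 d⁻¹.

F/M ≈ 0.318 d⁻¹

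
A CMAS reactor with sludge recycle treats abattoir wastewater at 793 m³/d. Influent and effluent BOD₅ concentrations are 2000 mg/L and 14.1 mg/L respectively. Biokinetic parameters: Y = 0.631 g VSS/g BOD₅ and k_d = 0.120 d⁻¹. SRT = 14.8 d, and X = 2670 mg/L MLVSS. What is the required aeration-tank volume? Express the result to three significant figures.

Steady-state biomass mass balance: V·X·(1 + k_d·θ_c) = Y·Q·(S₀ − S)·θ_c, so V = 0.631 × 793 × (2000 − 14.1) × 14.8 / [2670 × (1 + 0.120 × 14.8)] = 1.47×10^7 / 7412 = 1984 m³.

V ≈ 1980 m³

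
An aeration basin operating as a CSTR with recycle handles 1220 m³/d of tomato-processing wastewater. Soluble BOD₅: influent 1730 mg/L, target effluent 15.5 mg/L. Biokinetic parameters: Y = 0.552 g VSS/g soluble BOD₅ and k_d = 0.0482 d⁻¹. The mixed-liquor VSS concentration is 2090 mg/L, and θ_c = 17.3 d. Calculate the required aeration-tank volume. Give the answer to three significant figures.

V ≈ 5210 m³

From the SRT design equation V = Y Q (S₀−S) θ_c / [X (1 + k_d θ_c)] = 0.552 × 1220 × (1730 − 15.5) × 17.3 / [2090 × (1 + 0.0482 × 17.3)] = 2×10^7 / 3833 = 5212 m³.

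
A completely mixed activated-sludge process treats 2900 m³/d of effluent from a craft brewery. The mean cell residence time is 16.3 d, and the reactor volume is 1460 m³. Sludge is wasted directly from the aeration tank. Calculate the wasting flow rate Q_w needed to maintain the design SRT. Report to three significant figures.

Q_w ≈ 89.6 m³/d

With mixed-liquor wasting, θ_c = V/Q_w, so Q_w = V/θ_c = 1460/16.3 = 89.57 m³/d.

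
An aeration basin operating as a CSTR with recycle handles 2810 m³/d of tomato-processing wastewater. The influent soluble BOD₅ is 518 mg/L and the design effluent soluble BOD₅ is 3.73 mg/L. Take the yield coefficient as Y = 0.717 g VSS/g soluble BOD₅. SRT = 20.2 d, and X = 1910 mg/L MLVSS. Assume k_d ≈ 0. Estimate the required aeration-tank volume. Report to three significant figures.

V ≈ 11000 m³

With k_d = 0 the design equation reduces to V = Y Q (S₀−S) θ_c / X = 0.717 × 2810 × (518 − 3.73) × 20.2 / 1910 = 10958 m³.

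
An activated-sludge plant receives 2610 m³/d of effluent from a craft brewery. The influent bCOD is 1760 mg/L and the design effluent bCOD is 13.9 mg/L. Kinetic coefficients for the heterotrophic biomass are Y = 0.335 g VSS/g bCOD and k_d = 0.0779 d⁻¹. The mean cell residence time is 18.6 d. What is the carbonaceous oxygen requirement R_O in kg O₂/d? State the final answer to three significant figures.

Y_obs = Y / (1 + k_d θ_c) = 0.335 / (1 + 0.0779 × 18.6) = 0.335 / 2.449 = 0.1368.
Mass of bCOD removed per day: Q(S₀ − S) = 2610 × 1746 g/m³ = 4557 kg/d.
Net sludge production P_X = 0.1368 × 4557 = 623.4 kg VSS/d.
R_O = Q·(S₀ − S) − 1.42·P_X = 4557 − 1.42 × 623.4 = 3672 kg O₂/d.

R_O ≈ 3670 kg O₂/d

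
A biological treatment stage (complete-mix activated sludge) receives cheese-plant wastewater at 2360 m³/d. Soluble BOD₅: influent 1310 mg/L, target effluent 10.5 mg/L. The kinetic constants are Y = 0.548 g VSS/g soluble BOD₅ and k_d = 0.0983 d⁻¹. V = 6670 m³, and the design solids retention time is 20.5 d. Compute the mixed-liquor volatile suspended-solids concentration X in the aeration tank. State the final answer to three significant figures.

X = Y·Q·ΔS·θ_c / [V·(1 + k_d θ_c)] = 0.548 × 2360 × (1310 − 10.5) × 20.5 / [6670 × (1 + 0.0983 × 20.5)] = 1713 mg/L.

X ≈ 1710 mg/L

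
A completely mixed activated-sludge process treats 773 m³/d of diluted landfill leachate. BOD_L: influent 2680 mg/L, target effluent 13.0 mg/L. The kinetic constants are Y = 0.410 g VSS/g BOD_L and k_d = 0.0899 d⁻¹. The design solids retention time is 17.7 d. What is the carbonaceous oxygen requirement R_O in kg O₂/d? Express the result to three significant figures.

R_O ≈ 1600 kg O₂/d

The observed yield is Y_obs = Y/(1 + k_d·θ_c) = 0.410 / (1 + 0.0899 × 17.7) = 0.410 / 2.591 = 0.1582 g VSS per g BOD_L removed.
Q·(S₀ − S) = 773 × (2680 − 13.0) × 10⁻³ = 2062 kg/d removed.
P_X = Y_obs·Q·(S₀ − S) = 0.1582 × 2062 = 326.2 kg VSS/d.
R_O = Q·ΔS − 1.42 P_X = 2062 − 463.2 = 1598 kg O₂/d.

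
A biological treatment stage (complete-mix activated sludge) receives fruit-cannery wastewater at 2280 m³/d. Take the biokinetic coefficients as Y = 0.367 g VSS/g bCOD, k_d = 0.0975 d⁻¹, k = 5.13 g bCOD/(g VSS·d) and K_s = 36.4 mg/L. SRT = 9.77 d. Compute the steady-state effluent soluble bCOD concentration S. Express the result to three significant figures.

For a completely mixed reactor with recycle the Lawrence–McCarty relation gives S = K_s·(1 + k_d·θ_c) / [θ_c·(Y·k − k_d) − 1] = 36.4 × (1 + 0.0975 × 9.77) / [9.77 × (0.367 × 5.13 − 0.0975) − 1] = 71.07 / 16.44 = 4.323 mg/L.

S ≈ 4.32 mg/L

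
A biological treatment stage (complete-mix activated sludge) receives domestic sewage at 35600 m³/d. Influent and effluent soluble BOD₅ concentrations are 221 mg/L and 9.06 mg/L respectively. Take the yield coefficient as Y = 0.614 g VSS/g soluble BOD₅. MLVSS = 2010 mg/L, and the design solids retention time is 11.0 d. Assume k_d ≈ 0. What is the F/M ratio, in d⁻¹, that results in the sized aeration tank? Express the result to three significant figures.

F/M ≈ 0.154 d⁻¹

With k_d = 0 the design equation reduces to V = Y Q (S₀−S) θ_c / X = 0.614 × 35600 × (221 − 9.06) × 11.0 / 2010 = 25353 m³.
F/M = applied load / biomass = Q·S₀/(V·X) = 35600 × 221 / (25353 × 2010) = 0.1544 d⁻¹.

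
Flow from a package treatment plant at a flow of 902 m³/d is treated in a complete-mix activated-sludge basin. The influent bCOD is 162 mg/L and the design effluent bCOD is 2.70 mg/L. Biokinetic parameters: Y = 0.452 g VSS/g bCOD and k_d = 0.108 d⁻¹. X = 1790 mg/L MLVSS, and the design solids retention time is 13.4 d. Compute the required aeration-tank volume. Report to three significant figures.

V ≈ 199 m³

Rearranging the biomass balance for a CMAS with decay, V = Y·Q·ΔS·θ_c / [X·(1+k_d θ_c)] = 0.452 × 902 × (162 − 2.70) × 13.4 / [1790 × (1 + 0.108 × 13.4)] = 8.7×10^5 / 4380 = 198.7 m³.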